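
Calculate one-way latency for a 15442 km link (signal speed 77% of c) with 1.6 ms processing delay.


Speed = 0.77 * 3e5 km/s = 231000 km/s
Propagation delay = 15442 / 231000 = 0.0668 s = 66.8485 ms
Processing delay = 1.6 ms
Total one-way latency = 68.4485 ms


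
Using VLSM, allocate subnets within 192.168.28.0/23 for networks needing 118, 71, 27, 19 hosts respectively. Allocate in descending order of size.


118 hosts -> /25 (126 usable): 192.168.28.0/25
71 hosts -> /25 (126 usable): 192.168.28.128/25
27 hosts -> /27 (30 usable): 192.168.29.0/27
19 hosts -> /27 (30 usable): 192.168.29.32/27
Allocation: 192.168.28.0/25 (118 hosts, 126 usable); 192.168.28.128/25 (71 hosts, 126 usable); 192.168.29.0/27 (27 hosts, 30 usable); 192.168.29.32/27 (19 hosts, 30 usable)


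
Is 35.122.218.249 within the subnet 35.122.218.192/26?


Subnet network: 35.122.218.192
Test IP AND mask: 35.122.218.192
Yes, 35.122.218.249 is in 35.122.218.192/26


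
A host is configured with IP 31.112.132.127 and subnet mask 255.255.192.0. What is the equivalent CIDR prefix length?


Binary: 11111111.11111111.11000000.00000000
Count leading 1s
Prefix: /18


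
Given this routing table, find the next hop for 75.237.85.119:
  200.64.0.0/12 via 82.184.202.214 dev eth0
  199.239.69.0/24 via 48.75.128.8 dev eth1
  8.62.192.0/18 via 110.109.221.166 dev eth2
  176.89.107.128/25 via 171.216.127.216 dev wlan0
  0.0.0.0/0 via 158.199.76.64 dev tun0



Longest prefix match for 75.237.85.119:
  /12 200.64.0.0: no
  /24 199.239.69.0: no
  /18 8.62.192.0: no
  /25 176.89.107.128: no
  /0 0.0.0.0: MATCH
Selected: next-hop 158.199.76.64 via tun0 (matched /0)


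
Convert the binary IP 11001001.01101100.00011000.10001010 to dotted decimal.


11001001 = 201
01101100 = 108
00011000 = 24
10001010 = 138
IP: 201.108.24.138


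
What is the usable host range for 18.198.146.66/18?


Network: 18.198.128.0
Broadcast: 18.198.191.255
First usable = network + 1
Last usable = broadcast - 1
Range: 18.198.128.1 to 18.198.191.254


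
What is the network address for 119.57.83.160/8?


IP:   01110111.00111001.01010011.10100000
Mask: 11111111.00000000.00000000.00000000
AND operation:
Net:  01110111.00000000.00000000.00000000
Network: 119.0.0.0/8


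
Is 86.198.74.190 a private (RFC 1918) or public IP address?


RFC 1918 private ranges:
  10.0.0.0/8 (10.0.0.0 - 10.255.255.255)
  172.16.0.0/12 (172.16.0.0 - 172.31.255.255)
  192.168.0.0/16 (192.168.0.0 - 192.168.255.255)
Public (not in any RFC 1918 range)


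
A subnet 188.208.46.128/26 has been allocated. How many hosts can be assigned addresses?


Host bits = 32 - 26 = 6
Total addresses = 2^6 = 64
Usable = total - 2 (network and broadcast)
Usable hosts: 62


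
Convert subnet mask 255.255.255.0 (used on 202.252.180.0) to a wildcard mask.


Subnet mask: 255.255.255.0
Wildcard = 255.255.255.255 - subnet mask
255 - 255 = 0
255 - 255 = 0
255 - 255 = 0
255 - 0 = 255
Wildcard: 0.0.0.255


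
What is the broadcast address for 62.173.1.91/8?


Network: 62.0.0.0/8
Host bits = 24
Set all host bits to 1:
Broadcast: 62.255.255.255


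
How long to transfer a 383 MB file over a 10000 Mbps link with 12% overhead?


Effective throughput = 10000 * (1 - 12/100) = 8800 Mbps
File size in Mb = 383 * 8 = 3064 Mb
Time = 3064 / 8800
Time = 0.3482 seconds


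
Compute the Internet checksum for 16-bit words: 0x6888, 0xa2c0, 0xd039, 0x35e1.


Sum all words (with carry folding):
+ 0x6888 = 0x6888
+ 0xa2c0 = 0x0b49
+ 0xd039 = 0xdb82
+ 0x35e1 = 0x1164
One's complement: ~0x1164
Checksum = 0xee9b


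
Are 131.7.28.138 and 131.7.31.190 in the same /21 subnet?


Mask: 255.255.248.0
131.7.28.138 AND mask = 131.7.24.0
131.7.31.190 AND mask = 131.7.24.0
Yes, same subnet (131.7.24.0)


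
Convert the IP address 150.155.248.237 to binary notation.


150 = 10010110
155 = 10011011
248 = 11111000
237 = 11101101
Binary: 10010110.10011011.11111000.11101101


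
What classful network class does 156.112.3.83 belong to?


First octet: 156
Binary: 10011100
10xxxxxx -> Class B (128-191)
Class B, default mask 255.255.0.0 (/16)


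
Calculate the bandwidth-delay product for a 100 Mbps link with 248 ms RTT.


BDP = bandwidth * RTT
= 100 Mbps * 248 ms
= 100 * 1e6 * 248 / 1000 bits
= 24800000 bits
= 3100000 bytes
= 3027.3438 KB
BDP = 24800000 bits (3100000 bytes)


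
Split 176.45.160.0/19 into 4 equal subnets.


New prefix = 19 + 2 = 21
Each subnet has 2048 addresses
  176.45.160.0/21
  176.45.168.0/21
  176.45.176.0/21
  176.45.184.0/21
Subnets: 176.45.160.0/21, 176.45.168.0/21, 176.45.176.0/21, 176.45.184.0/21


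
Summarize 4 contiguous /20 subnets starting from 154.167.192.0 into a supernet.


Original prefix: /20
Number of subnets: 4 = 2^2
New prefix = 20 - 2 = 18
Supernet: 154.167.192.0/18


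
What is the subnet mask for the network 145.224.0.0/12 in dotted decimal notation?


/12 means 12 network bits, 20 host bits
Binary: 11111111111100000000000000000000
Mask: 255.240.0.0


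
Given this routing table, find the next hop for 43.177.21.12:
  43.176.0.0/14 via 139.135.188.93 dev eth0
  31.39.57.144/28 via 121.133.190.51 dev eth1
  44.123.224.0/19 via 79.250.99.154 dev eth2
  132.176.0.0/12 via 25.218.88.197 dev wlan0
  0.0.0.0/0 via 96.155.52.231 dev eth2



Longest prefix match for 43.177.21.12:
  /14 43.176.0.0: MATCH
  /28 31.39.57.144: no
  /19 44.123.224.0: no
  /12 132.176.0.0: no
  /0 0.0.0.0: MATCH
Selected: next-hop 139.135.188.93 via eth0 (matched /14)


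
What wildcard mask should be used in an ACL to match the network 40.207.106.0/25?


Subnet mask: 255.255.255.128
Wildcard = 255.255.255.255 - subnet mask
255 - 255 = 0
255 - 255 = 0
255 - 255 = 0
255 - 128 = 127
Wildcard: 0.0.0.127


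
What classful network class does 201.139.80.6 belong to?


First octet: 201
Binary: 11001001
110xxxxx -> Class C (192-223)
Class C, default mask 255.255.255.0 (/24)


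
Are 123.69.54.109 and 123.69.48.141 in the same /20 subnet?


Mask: 255.255.240.0
123.69.54.109 AND mask = 123.69.48.0
123.69.48.141 AND mask = 123.69.48.0
Yes, same subnet (123.69.48.0)


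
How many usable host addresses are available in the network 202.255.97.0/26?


Host bits = 32 - 26 = 6
Total addresses = 2^6 = 64
Usable = total - 2 (network and broadcast)
Usable hosts: 62


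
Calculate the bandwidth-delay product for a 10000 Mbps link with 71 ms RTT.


BDP = bandwidth * RTT
= 10000 Mbps * 71 ms
= 10000 * 1e6 * 71 / 1000 bits
= 710000000 bits
= 88750000 bytes
= 86669.9219 KB
BDP = 710000000 bits (88750000 bytes)


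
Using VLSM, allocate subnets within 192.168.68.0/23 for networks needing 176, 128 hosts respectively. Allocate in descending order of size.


176 hosts -> /24 (254 usable): 192.168.68.0/24
128 hosts -> /24 (254 usable): 192.168.69.0/24
Allocation: 192.168.68.0/24 (176 hosts, 254 usable); 192.168.69.0/24 (128 hosts, 254 usable)


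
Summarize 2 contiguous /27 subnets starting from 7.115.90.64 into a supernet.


Original prefix: /27
Number of subnets: 2 = 2^1
New prefix = 27 - 1 = 26
Supernet: 7.115.90.64/26


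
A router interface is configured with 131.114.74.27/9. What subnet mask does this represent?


/9 means 9 network bits, 23 host bits
Binary: 11111111100000000000000000000000
Mask: 255.128.0.0


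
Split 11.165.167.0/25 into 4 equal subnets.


New prefix = 25 + 2 = 27
Each subnet has 32 addresses
  11.165.167.0/27
  11.165.167.32/27
  11.165.167.64/27
  11.165.167.96/27
Subnets: 11.165.167.0/27, 11.165.167.32/27, 11.165.167.64/27, 11.165.167.96/27


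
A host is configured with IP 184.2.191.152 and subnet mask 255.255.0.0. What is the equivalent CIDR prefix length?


Binary: 11111111.11111111.00000000.00000000
Count leading 1s
Prefix: /16


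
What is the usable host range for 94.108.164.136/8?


Network: 94.0.0.0
Broadcast: 94.255.255.255
First usable = network + 1
Last usable = broadcast - 1
Range: 94.0.0.1 to 94.255.255.254


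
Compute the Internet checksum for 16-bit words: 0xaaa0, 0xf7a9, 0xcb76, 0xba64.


Sum all words (with carry folding):
+ 0xaaa0 = 0xaaa0
+ 0xf7a9 = 0xa24a
+ 0xcb76 = 0x6dc1
+ 0xba64 = 0x2826
One's complement: ~0x2826
Checksum = 0xd7d9


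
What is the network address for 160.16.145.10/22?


IP:   10100000.00010000.10010001.00001010
Mask: 11111111.11111111.11111100.00000000
AND operation:
Net:  10100000.00010000.10010000.00000000
Network: 160.16.144.0/22


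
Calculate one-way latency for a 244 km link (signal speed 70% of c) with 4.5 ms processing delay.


Speed = 0.7 * 3e5 km/s = 210000 km/s
Propagation delay = 244 / 210000 = 0.0012 s = 1.1619 ms
Processing delay = 4.5 ms
Total one-way latency = 5.6619 ms


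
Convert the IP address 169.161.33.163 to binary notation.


169 = 10101001
161 = 10100001
33 = 00100001
163 = 10100011
Binary: 10101001.10100001.00100001.10100011


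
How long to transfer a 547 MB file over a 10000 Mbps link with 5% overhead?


Effective throughput = 10000 * (1 - 5/100) = 9500 Mbps
File size in Mb = 547 * 8 = 4376 Mb
Time = 4376 / 9500
Time = 0.4606 seconds


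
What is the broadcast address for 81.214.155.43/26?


Network: 81.214.155.0/26
Host bits = 6
Set all host bits to 1:
Broadcast: 81.214.155.63


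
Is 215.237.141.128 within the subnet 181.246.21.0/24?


Subnet network: 181.246.21.0
Test IP AND mask: 215.237.141.0
No, 215.237.141.128 is not in 181.246.21.0/24


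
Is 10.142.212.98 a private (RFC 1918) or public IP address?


RFC 1918 private ranges:
  10.0.0.0/8 (10.0.0.0 - 10.255.255.255)
  172.16.0.0/12 (172.16.0.0 - 172.31.255.255)
  192.168.0.0/16 (192.168.0.0 - 192.168.255.255)
Private (in 10.0.0.0/8)


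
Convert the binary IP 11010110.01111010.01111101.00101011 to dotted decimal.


11010110 = 214
01111010 = 122
01111101 = 125
00101011 = 43
IP: 214.122.125.43


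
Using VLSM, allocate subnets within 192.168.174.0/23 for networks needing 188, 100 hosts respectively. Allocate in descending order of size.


188 hosts -> /24 (254 usable): 192.168.174.0/24
100 hosts -> /25 (126 usable): 192.168.175.0/25
Allocation: 192.168.174.0/24 (188 hosts, 254 usable); 192.168.175.0/25 (100 hosts, 126 usable)


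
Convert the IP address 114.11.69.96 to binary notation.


114 = 01110010
11 = 00001011
69 = 01000101
96 = 01100000
Binary: 01110010.00001011.01000101.01100000


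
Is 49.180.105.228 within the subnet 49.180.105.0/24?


Subnet network: 49.180.105.0
Test IP AND mask: 49.180.105.0
Yes, 49.180.105.228 is in 49.180.105.0/24


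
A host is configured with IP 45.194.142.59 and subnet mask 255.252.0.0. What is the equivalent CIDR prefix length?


Binary: 11111111.11111100.00000000.00000000
Count leading 1s
Prefix: /14


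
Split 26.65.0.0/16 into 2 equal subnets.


New prefix = 16 + 1 = 17
Each subnet has 32768 addresses
  26.65.0.0/17
  26.65.128.0/17
Subnets: 26.65.0.0/17, 26.65.128.0/17


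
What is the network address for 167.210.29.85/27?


IP:   10100111.11010010.00011101.01010101
Mask: 11111111.11111111.11111111.11100000
AND operation:
Net:  10100111.11010010.00011101.01000000
Network: 167.210.29.64/27


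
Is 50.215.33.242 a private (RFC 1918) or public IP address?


RFC 1918 private ranges:
  10.0.0.0/8 (10.0.0.0 - 10.255.255.255)
  172.16.0.0/12 (172.16.0.0 - 172.31.255.255)
  192.168.0.0/16 (192.168.0.0 - 192.168.255.255)
Public (not in any RFC 1918 range)


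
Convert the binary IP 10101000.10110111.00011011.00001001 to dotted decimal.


10101000 = 168
10110111 = 183
00011011 = 27
00001001 = 9
IP: 168.183.27.9


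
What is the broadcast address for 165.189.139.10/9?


Network: 165.128.0.0/9
Host bits = 23
Set all host bits to 1:
Broadcast: 165.255.255.255


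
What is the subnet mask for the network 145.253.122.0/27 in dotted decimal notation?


/27 means 27 network bits, 5 host bits
Binary: 11111111111111111111111111100000
Mask: 255.255.255.224


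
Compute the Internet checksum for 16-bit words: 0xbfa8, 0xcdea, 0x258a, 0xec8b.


Sum all words (with carry folding):
+ 0xbfa8 = 0xbfa8
+ 0xcdea = 0x8d93
+ 0x258a = 0xb31d
+ 0xec8b = 0x9fa9
One's complement: ~0x9fa9
Checksum = 0x6056


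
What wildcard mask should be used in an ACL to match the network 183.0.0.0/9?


Subnet mask: 255.128.0.0
Wildcard = 255.255.255.255 - subnet mask
255 - 255 = 0
255 - 128 = 127
255 - 0 = 255
255 - 0 = 255
Wildcard: 0.127.255.255


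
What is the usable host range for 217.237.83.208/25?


Network: 217.237.83.128
Broadcast: 217.237.83.255
First usable = network + 1
Last usable = broadcast - 1
Range: 217.237.83.129 to 217.237.83.254


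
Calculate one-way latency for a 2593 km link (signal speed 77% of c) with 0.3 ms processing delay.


Speed = 0.77 * 3e5 km/s = 231000 km/s
Propagation delay = 2593 / 231000 = 0.0112 s = 11.2251 ms
Processing delay = 0.3 ms
Total one-way latency = 11.5251 ms


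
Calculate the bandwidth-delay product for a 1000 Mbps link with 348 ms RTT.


BDP = bandwidth * RTT
= 1000 Mbps * 348 ms
= 1000 * 1e6 * 348 / 1000 bits
= 348000000 bits
= 43500000 bytes
= 42480.4688 KB
BDP = 348000000 bits (43500000 bytes)


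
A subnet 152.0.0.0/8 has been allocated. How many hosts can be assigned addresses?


Host bits = 32 - 8 = 24
Total addresses = 2^24 = 16777216
Usable = total - 2 (network and broadcast)
Usable hosts: 16777214


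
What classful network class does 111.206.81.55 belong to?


First octet: 111
Binary: 01101111
0xxxxxxx -> Class A (1-126)
Class A, default mask 255.0.0.0 (/8)


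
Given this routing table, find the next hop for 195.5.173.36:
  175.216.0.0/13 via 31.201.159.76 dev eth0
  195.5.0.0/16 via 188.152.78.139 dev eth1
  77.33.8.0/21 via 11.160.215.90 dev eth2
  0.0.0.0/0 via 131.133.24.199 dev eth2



Longest prefix match for 195.5.173.36:
  /13 175.216.0.0: no
  /16 195.5.0.0: MATCH
  /21 77.33.8.0: no
  /0 0.0.0.0: MATCH
Selected: next-hop 188.152.78.139 via eth1 (matched /16)


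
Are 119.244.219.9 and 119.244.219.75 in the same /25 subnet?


Mask: 255.255.255.128
119.244.219.9 AND mask = 119.244.219.0
119.244.219.75 AND mask = 119.244.219.0
Yes, same subnet (119.244.219.0)


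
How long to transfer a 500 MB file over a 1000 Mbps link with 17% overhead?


Effective throughput = 1000 * (1 - 17/100) = 830 Mbps
File size in Mb = 500 * 8 = 4000 Mb
Time = 4000 / 830
Time = 4.8193 seconds


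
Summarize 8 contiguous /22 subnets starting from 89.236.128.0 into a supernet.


Original prefix: /22
Number of subnets: 8 = 2^3
New prefix = 22 - 3 = 19
Supernet: 89.236.128.0/19


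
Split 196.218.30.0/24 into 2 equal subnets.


New prefix = 24 + 1 = 25
Each subnet has 128 addresses
  196.218.30.0/25
  196.218.30.128/25
Subnets: 196.218.30.0/25, 196.218.30.128/25


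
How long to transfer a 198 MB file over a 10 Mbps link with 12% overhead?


Effective throughput = 10 * (1 - 12/100) = 8.8 Mbps
File size in Mb = 198 * 8 = 1584 Mb
Time = 1584 / 8.8
Time = 180.0 seconds


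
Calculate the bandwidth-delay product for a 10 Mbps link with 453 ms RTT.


BDP = bandwidth * RTT
= 10 Mbps * 453 ms
= 10 * 1e6 * 453 / 1000 bits
= 4530000 bits
= 566250 bytes
= 552.9785 KB
BDP = 4530000 bits (566250 bytes)


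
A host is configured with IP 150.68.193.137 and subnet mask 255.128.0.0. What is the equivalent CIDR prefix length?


Binary: 11111111.10000000.00000000.00000000
Count leading 1s
Prefix: /9


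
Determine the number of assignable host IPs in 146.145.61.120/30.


Host bits = 32 - 30 = 2
Total addresses = 2^2 = 4
Usable = total - 2 (network and broadcast)
Usable hosts: 2


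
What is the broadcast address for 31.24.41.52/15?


Network: 31.24.0.0/15
Host bits = 17
Set all host bits to 1:
Broadcast: 31.25.255.255


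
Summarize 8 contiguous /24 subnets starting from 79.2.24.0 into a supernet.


Original prefix: /24
Number of subnets: 8 = 2^3
New prefix = 24 - 3 = 21
Supernet: 79.2.24.0/21


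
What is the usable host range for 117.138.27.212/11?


Network: 117.128.0.0
Broadcast: 117.159.255.255
First usable = network + 1
Last usable = broadcast - 1
Range: 117.128.0.1 to 117.159.255.254


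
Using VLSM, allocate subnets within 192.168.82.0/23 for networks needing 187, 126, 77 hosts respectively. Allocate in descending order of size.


187 hosts -> /24 (254 usable): 192.168.82.0/24
126 hosts -> /25 (126 usable): 192.168.83.0/25
77 hosts -> /25 (126 usable): 192.168.83.128/25
Allocation: 192.168.82.0/24 (187 hosts, 254 usable); 192.168.83.0/25 (126 hosts, 126 usable); 192.168.83.128/25 (77 hosts, 126 usable)


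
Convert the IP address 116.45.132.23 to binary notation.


116 = 01110100
45 = 00101101
132 = 10000100
23 = 00010111
Binary: 01110100.00101101.10000100.00010111


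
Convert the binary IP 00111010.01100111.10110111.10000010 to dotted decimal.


00111010 = 58
01100111 = 103
10110111 = 183
10000010 = 130
IP: 58.103.183.130


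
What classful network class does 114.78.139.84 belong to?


First octet: 114
Binary: 01110010
0xxxxxxx -> Class A (1-126)
Class A, default mask 255.0.0.0 (/8)


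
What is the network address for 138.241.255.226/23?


IP:   10001010.11110001.11111111.11100010
Mask: 11111111.11111111.11111110.00000000
AND operation:
Net:  10001010.11110001.11111110.00000000
Network: 138.241.254.0/23


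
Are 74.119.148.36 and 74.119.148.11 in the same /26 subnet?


Mask: 255.255.255.192
74.119.148.36 AND mask = 74.119.148.0
74.119.148.11 AND mask = 74.119.148.0
Yes, same subnet (74.119.148.0)


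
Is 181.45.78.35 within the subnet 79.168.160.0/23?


Subnet network: 79.168.160.0
Test IP AND mask: 181.45.78.0
No, 181.45.78.35 is not in 79.168.160.0/23


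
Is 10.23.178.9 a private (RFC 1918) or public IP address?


RFC 1918 private ranges:
  10.0.0.0/8 (10.0.0.0 - 10.255.255.255)
  172.16.0.0/12 (172.16.0.0 - 172.31.255.255)
  192.168.0.0/16 (192.168.0.0 - 192.168.255.255)
Private (in 10.0.0.0/8)


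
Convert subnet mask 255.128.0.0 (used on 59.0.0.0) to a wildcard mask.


Subnet mask: 255.128.0.0
Wildcard = 255.255.255.255 - subnet mask
255 - 255 = 0
255 - 128 = 127
255 - 0 = 255
255 - 0 = 255
Wildcard: 0.127.255.255


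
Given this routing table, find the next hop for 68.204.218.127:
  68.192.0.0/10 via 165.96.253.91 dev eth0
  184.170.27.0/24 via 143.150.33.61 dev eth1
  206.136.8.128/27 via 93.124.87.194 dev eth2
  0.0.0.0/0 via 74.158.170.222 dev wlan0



Longest prefix match for 68.204.218.127:
  /10 68.192.0.0: MATCH
  /24 184.170.27.0: no
  /27 206.136.8.128: no
  /0 0.0.0.0: MATCH
Selected: next-hop 165.96.253.91 via eth0 (matched /10)


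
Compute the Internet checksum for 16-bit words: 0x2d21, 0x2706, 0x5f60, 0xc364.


Sum all words (with carry folding):
+ 0x2d21 = 0x2d21
+ 0x2706 = 0x5427
+ 0x5f60 = 0xb387
+ 0xc364 = 0x76ec
One's complement: ~0x76ec
Checksum = 0x8913


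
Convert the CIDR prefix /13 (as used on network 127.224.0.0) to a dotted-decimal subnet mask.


/13 means 13 network bits, 19 host bits
Binary: 11111111111110000000000000000000
Mask: 255.248.0.0


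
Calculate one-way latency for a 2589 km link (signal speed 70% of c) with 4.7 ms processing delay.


Speed = 0.7 * 3e5 km/s = 210000 km/s
Propagation delay = 2589 / 210000 = 0.0123 s = 12.3286 ms
Processing delay = 4.7 ms
Total one-way latency = 17.0286 ms


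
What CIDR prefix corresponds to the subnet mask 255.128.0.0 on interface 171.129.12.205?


Binary: 11111111.10000000.00000000.00000000
Count leading 1s
Prefix: /9


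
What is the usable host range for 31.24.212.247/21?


Network: 31.24.208.0
Broadcast: 31.24.215.255
First usable = network + 1
Last usable = broadcast - 1
Range: 31.24.208.1 to 31.24.215.254


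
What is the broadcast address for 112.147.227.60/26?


Network: 112.147.227.0/26
Host bits = 6
Set all host bits to 1:
Broadcast: 112.147.227.63


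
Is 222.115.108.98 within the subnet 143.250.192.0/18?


Subnet network: 143.250.192.0
Test IP AND mask: 222.115.64.0
No, 222.115.108.98 is not in 143.250.192.0/18


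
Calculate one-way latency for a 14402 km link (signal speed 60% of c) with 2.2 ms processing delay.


Speed = 0.6 * 3e5 km/s = 180000 km/s
Propagation delay = 14402 / 180000 = 0.08 s = 80.0111 ms
Processing delay = 2.2 ms
Total one-way latency = 82.2111 ms


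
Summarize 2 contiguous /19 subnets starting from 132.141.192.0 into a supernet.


Original prefix: /19
Number of subnets: 2 = 2^1
New prefix = 19 - 1 = 18
Supernet: 132.141.192.0/18


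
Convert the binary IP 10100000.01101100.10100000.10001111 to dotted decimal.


10100000 = 160
01101100 = 108
10100000 = 160
10001111 = 143
IP: 160.108.160.143


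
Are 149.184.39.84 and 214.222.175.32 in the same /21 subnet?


Mask: 255.255.248.0
149.184.39.84 AND mask = 149.184.32.0
214.222.175.32 AND mask = 214.222.168.0
No, different subnets (149.184.32.0 vs 214.222.168.0)


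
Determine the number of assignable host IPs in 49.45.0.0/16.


Host bits = 32 - 16 = 16
Total addresses = 2^16 = 65536
Usable = total - 2 (network and broadcast)
Usable hosts: 65534


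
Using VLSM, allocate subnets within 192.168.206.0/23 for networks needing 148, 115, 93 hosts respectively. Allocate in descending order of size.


148 hosts -> /24 (254 usable): 192.168.206.0/24
115 hosts -> /25 (126 usable): 192.168.207.0/25
93 hosts -> /25 (126 usable): 192.168.207.128/25
Allocation: 192.168.206.0/24 (148 hosts, 254 usable); 192.168.207.0/25 (115 hosts, 126 usable); 192.168.207.128/25 (93 hosts, 126 usable)


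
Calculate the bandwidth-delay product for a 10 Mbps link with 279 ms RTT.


BDP = bandwidth * RTT
= 10 Mbps * 279 ms
= 10 * 1e6 * 279 / 1000 bits
= 2790000 bits
= 348750 bytes
= 340.5762 KB
BDP = 2790000 bits (348750 bytes)


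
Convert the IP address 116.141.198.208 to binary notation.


116 = 01110100
141 = 10001101
198 = 11000110
208 = 11010000
Binary: 01110100.10001101.11000110.11010000


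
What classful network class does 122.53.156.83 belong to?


First octet: 122
Binary: 01111010
0xxxxxxx -> Class A (1-126)
Class A, default mask 255.0.0.0 (/8)


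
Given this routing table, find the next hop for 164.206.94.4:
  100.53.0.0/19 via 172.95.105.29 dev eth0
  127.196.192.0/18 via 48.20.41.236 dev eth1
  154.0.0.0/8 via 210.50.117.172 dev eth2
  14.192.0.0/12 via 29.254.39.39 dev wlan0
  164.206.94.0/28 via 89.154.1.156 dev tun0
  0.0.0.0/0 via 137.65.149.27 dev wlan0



Longest prefix match for 164.206.94.4:
  /19 100.53.0.0: no
  /18 127.196.192.0: no
  /8 154.0.0.0: no
  /12 14.192.0.0: no
  /28 164.206.94.0: MATCH
  /0 0.0.0.0: MATCH
Selected: next-hop 89.154.1.156 via tun0 (matched /28)


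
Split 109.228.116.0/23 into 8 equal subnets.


New prefix = 23 + 3 = 26
Each subnet has 64 addresses
  109.228.116.0/26
  109.228.116.64/26
  109.228.116.128/26
  109.228.116.192/26
  109.228.117.0/26
  109.228.117.64/26
  109.228.117.128/26
  109.228.117.192/26
Subnets: 109.228.116.0/26, 109.228.116.64/26, 109.228.116.128/26, 109.228.116.192/26, 109.228.117.0/26, 109.228.117.64/26, 109.228.117.128/26, 109.228.117.192/26


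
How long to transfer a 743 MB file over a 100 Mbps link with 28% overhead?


Effective throughput = 100 * (1 - 28/100) = 72 Mbps
File size in Mb = 743 * 8 = 5944 Mb
Time = 5944 / 72
Time = 82.5556 seconds


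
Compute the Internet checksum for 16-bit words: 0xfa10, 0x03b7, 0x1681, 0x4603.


Sum all words (with carry folding):
+ 0xfa10 = 0xfa10
+ 0x03b7 = 0xfdc7
+ 0x1681 = 0x1449
+ 0x4603 = 0x5a4c
One's complement: ~0x5a4c
Checksum = 0xa5b3


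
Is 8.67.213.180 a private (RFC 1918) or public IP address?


RFC 1918 private ranges:
  10.0.0.0/8 (10.0.0.0 - 10.255.255.255)
  172.16.0.0/12 (172.16.0.0 - 172.31.255.255)
  192.168.0.0/16 (192.168.0.0 - 192.168.255.255)
Public (not in any RFC 1918 range)


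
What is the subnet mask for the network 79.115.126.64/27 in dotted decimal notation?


/27 means 27 network bits, 5 host bits
Binary: 11111111111111111111111111100000
Mask: 255.255.255.224


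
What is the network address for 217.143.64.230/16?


IP:   11011001.10001111.01000000.11100110
Mask: 11111111.11111111.00000000.00000000
AND operation:
Net:  11011001.10001111.00000000.00000000
Network: 217.143.0.0/16


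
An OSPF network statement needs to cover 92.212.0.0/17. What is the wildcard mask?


Subnet mask: 255.255.128.0
Wildcard = 255.255.255.255 - subnet mask
255 - 255 = 0
255 - 255 = 0
255 - 128 = 127
255 - 0 = 255
Wildcard: 0.0.127.255


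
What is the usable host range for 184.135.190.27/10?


Network: 184.128.0.0
Broadcast: 184.191.255.255
First usable = network + 1
Last usable = broadcast - 1
Range: 184.128.0.1 to 184.191.255.254


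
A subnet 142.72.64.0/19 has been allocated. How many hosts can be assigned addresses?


Host bits = 32 - 19 = 13
Total addresses = 2^13 = 8192
Usable = total - 2 (network and broadcast)
Usable hosts: 8190


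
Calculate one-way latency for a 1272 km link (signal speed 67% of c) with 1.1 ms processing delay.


Speed = 0.67 * 3e5 km/s = 201000 km/s
Propagation delay = 1272 / 201000 = 0.0063 s = 6.3284 ms
Processing delay = 1.1 ms
Total one-way latency = 7.4284 ms


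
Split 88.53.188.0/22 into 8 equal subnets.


New prefix = 22 + 3 = 25
Each subnet has 128 addresses
  88.53.188.0/25
  88.53.188.128/25
  88.53.189.0/25
  88.53.189.128/25
  88.53.190.0/25
  88.53.190.128/25
  88.53.191.0/25
  88.53.191.128/25
Subnets: 88.53.188.0/25, 88.53.188.128/25, 88.53.189.0/25, 88.53.189.128/25, 88.53.190.0/25, 88.53.190.128/25, 88.53.191.0/25, 88.53.191.128/25


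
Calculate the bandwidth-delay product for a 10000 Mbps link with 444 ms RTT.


BDP = bandwidth * RTT
= 10000 Mbps * 444 ms
= 10000 * 1e6 * 444 / 1000 bits
= 4440000000 bits
= 555000000 bytes
= 541992.1875 KB
BDP = 4440000000 bits (555000000 bytes)


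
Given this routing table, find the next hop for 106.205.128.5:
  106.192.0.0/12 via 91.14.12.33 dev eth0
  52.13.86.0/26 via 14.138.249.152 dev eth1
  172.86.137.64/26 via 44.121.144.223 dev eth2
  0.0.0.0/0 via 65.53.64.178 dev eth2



Longest prefix match for 106.205.128.5:
  /12 106.192.0.0: MATCH
  /26 52.13.86.0: no
  /26 172.86.137.64: no
  /0 0.0.0.0: MATCH
Selected: next-hop 91.14.12.33 via eth0 (matched /12)


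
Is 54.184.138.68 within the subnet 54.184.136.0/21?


Subnet network: 54.184.136.0
Test IP AND mask: 54.184.136.0
Yes, 54.184.138.68 is in 54.184.136.0/21


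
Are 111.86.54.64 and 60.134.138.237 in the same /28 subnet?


Mask: 255.255.255.240
111.86.54.64 AND mask = 111.86.54.64
60.134.138.237 AND mask = 60.134.138.224
No, different subnets (111.86.54.64 vs 60.134.138.224)


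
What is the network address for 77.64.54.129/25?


IP:   01001101.01000000.00110110.10000001
Mask: 11111111.11111111.11111111.10000000
AND operation:
Net:  01001101.01000000.00110110.10000000
Network: 77.64.54.128/25


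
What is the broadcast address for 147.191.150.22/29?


Network: 147.191.150.16/29
Host bits = 3
Set all host bits to 1:
Broadcast: 147.191.150.23


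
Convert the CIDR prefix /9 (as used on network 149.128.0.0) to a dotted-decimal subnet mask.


/9 means 9 network bits, 23 host bits
Binary: 11111111100000000000000000000000
Mask: 255.128.0.0


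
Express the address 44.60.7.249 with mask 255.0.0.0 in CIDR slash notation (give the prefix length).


Binary: 11111111.00000000.00000000.00000000
Count leading 1s
Prefix: /8


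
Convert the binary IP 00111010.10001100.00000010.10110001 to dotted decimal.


00111010 = 58
10001100 = 140
00000010 = 2
10110001 = 177
IP: 58.140.2.177


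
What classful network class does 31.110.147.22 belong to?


First octet: 31
Binary: 00011111
0xxxxxxx -> Class A (1-126)
Class A, default mask 255.0.0.0 (/8)


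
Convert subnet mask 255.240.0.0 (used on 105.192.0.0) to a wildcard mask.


Subnet mask: 255.240.0.0
Wildcard = 255.255.255.255 - subnet mask
255 - 255 = 0
255 - 240 = 15
255 - 0 = 255
255 - 0 = 255
Wildcard: 0.15.255.255


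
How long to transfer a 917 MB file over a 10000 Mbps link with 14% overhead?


Effective throughput = 10000 * (1 - 14/100) = 8600 Mbps
File size in Mb = 917 * 8 = 7336 Mb
Time = 7336 / 8600
Time = 0.853 seconds


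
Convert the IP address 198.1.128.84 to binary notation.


198 = 11000110
1 = 00000001
128 = 10000000
84 = 01010100
Binary: 11000110.00000001.10000000.01010100


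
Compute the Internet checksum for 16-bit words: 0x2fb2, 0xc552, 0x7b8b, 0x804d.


Sum all words (with carry folding):
+ 0x2fb2 = 0x2fb2
+ 0xc552 = 0xf504
+ 0x7b8b = 0x7090
+ 0x804d = 0xf0dd
One's complement: ~0xf0dd
Checksum = 0x0f22


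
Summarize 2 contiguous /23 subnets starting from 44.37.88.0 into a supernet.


Original prefix: /23
Number of subnets: 2 = 2^1
New prefix = 23 - 1 = 22
Supernet: 44.37.88.0/22


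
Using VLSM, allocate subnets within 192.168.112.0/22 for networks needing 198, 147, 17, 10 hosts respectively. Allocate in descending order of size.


198 hosts -> /24 (254 usable): 192.168.112.0/24
147 hosts -> /24 (254 usable): 192.168.113.0/24
17 hosts -> /27 (30 usable): 192.168.114.0/27
10 hosts -> /28 (14 usable): 192.168.114.32/28
Allocation: 192.168.112.0/24 (198 hosts, 254 usable); 192.168.113.0/24 (147 hosts, 254 usable); 192.168.114.0/27 (17 hosts, 30 usable); 192.168.114.32/28 (10 hosts, 14 usable)


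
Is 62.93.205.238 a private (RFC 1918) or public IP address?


RFC 1918 private ranges:
  10.0.0.0/8 (10.0.0.0 - 10.255.255.255)
  172.16.0.0/12 (172.16.0.0 - 172.31.255.255)
  192.168.0.0/16 (192.168.0.0 - 192.168.255.255)
Public (not in any RFC 1918 range)


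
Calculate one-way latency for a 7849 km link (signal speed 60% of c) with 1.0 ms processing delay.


Speed = 0.6 * 3e5 km/s = 180000 km/s
Propagation delay = 7849 / 180000 = 0.0436 s = 43.6056 ms
Processing delay = 1.0 ms
Total one-way latency = 44.6056 ms


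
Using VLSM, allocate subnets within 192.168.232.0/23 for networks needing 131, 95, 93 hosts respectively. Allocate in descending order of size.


131 hosts -> /24 (254 usable): 192.168.232.0/24
95 hosts -> /25 (126 usable): 192.168.233.0/25
93 hosts -> /25 (126 usable): 192.168.233.128/25
Allocation: 192.168.232.0/24 (131 hosts, 254 usable); 192.168.233.0/25 (95 hosts, 126 usable); 192.168.233.128/25 (93 hosts, 126 usable)


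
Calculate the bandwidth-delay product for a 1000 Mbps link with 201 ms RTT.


BDP = bandwidth * RTT
= 1000 Mbps * 201 ms
= 1000 * 1e6 * 201 / 1000 bits
= 201000000 bits
= 25125000 bytes
= 24536.1328 KB
BDP = 201000000 bits (25125000 bytes)


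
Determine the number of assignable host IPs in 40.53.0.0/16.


Host bits = 32 - 16 = 16
Total addresses = 2^16 = 65536
Usable = total - 2 (network and broadcast)
Usable hosts: 65534


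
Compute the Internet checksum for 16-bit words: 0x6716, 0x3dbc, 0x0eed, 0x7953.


Sum all words (with carry folding):
+ 0x6716 = 0x6716
+ 0x3dbc = 0xa4d2
+ 0x0eed = 0xb3bf
+ 0x7953 = 0x2d13
One's complement: ~0x2d13
Checksum = 0xd2ec


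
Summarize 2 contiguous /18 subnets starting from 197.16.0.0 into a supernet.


Original prefix: /18
Number of subnets: 2 = 2^1
New prefix = 18 - 1 = 17
Supernet: 197.16.0.0/17


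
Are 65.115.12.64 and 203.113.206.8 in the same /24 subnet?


Mask: 255.255.255.0
65.115.12.64 AND mask = 65.115.12.0
203.113.206.8 AND mask = 203.113.206.0
No, different subnets (65.115.12.0 vs 203.113.206.0)


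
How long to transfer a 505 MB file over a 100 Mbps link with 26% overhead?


Effective throughput = 100 * (1 - 26/100) = 74 Mbps
File size in Mb = 505 * 8 = 4040 Mb
Time = 4040 / 74
Time = 54.5946 seconds


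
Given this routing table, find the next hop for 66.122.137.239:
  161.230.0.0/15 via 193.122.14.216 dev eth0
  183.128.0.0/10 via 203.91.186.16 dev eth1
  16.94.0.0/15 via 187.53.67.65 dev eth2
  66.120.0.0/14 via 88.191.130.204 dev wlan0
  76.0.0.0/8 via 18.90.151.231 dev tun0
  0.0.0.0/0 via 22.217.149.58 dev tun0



Longest prefix match for 66.122.137.239:
  /15 161.230.0.0: no
  /10 183.128.0.0: no
  /15 16.94.0.0: no
  /14 66.120.0.0: MATCH
  /8 76.0.0.0: no
  /0 0.0.0.0: MATCH
Selected: next-hop 88.191.130.204 via wlan0 (matched /14)


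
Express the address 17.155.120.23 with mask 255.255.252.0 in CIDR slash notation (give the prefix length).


Binary: 11111111.11111111.11111100.00000000
Count leading 1s
Prefix: /22


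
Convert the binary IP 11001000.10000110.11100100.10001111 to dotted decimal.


11001000 = 200
10000110 = 134
11100100 = 228
10001111 = 143
IP: 200.134.228.143


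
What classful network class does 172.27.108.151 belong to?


First octet: 172
Binary: 10101100
10xxxxxx -> Class B (128-191)
Class B, default mask 255.255.0.0 (/16)


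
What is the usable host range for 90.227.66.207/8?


Network: 90.0.0.0
Broadcast: 90.255.255.255
First usable = network + 1
Last usable = broadcast - 1
Range: 90.0.0.1 to 90.255.255.254


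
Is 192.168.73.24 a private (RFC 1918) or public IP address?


RFC 1918 private ranges:
  10.0.0.0/8 (10.0.0.0 - 10.255.255.255)
  172.16.0.0/12 (172.16.0.0 - 172.31.255.255)
  192.168.0.0/16 (192.168.0.0 - 192.168.255.255)
Private (in 192.168.0.0/16)


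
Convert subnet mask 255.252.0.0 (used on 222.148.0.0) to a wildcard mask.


Subnet mask: 255.252.0.0
Wildcard = 255.255.255.255 - subnet mask
255 - 255 = 0
255 - 252 = 3
255 - 0 = 255
255 - 0 = 255
Wildcard: 0.3.255.255


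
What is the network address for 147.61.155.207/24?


IP:   10010011.00111101.10011011.11001111
Mask: 11111111.11111111.11111111.00000000
AND operation:
Net:  10010011.00111101.10011011.00000000
Network: 147.61.155.0/24


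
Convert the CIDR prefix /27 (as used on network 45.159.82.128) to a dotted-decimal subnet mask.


/27 means 27 network bits, 5 host bits
Binary: 11111111111111111111111111100000
Mask: 255.255.255.224


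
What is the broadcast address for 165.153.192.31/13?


Network: 165.152.0.0/13
Host bits = 19
Set all host bits to 1:
Broadcast: 165.159.255.255


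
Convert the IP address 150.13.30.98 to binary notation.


150 = 10010110
13 = 00001101
30 = 00011110
98 = 01100010
Binary: 10010110.00001101.00011110.01100010


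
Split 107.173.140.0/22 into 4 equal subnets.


New prefix = 22 + 2 = 24
Each subnet has 256 addresses
  107.173.140.0/24
  107.173.141.0/24
  107.173.142.0/24
  107.173.143.0/24
Subnets: 107.173.140.0/24, 107.173.141.0/24, 107.173.142.0/24, 107.173.143.0/24


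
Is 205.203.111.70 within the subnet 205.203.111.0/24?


Subnet network: 205.203.111.0
Test IP AND mask: 205.203.111.0
Yes, 205.203.111.70 is in 205.203.111.0/24


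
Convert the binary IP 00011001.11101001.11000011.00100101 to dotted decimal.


00011001 = 25
11101001 = 233
11000011 = 195
00100101 = 37
IP: 25.233.195.37


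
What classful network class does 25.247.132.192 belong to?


First octet: 25
Binary: 00011001
0xxxxxxx -> Class A (1-126)
Class A, default mask 255.0.0.0 (/8)


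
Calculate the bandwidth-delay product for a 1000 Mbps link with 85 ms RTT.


BDP = bandwidth * RTT
= 1000 Mbps * 85 ms
= 1000 * 1e6 * 85 / 1000 bits
= 85000000 bits
= 10625000 bytes
= 10375.9766 KB
BDP = 85000000 bits (10625000 bytes)


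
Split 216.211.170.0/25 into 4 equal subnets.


New prefix = 25 + 2 = 27
Each subnet has 32 addresses
  216.211.170.0/27
  216.211.170.32/27
  216.211.170.64/27
  216.211.170.96/27
Subnets: 216.211.170.0/27, 216.211.170.32/27, 216.211.170.64/27, 216.211.170.96/27


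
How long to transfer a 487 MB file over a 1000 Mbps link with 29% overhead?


Effective throughput = 1000 * (1 - 29/100) = 710 Mbps
File size in Mb = 487 * 8 = 3896 Mb
Time = 3896 / 710
Time = 5.4873 seconds


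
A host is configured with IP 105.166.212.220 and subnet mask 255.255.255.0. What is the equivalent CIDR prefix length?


Binary: 11111111.11111111.11111111.00000000
Count leading 1s
Prefix: /24


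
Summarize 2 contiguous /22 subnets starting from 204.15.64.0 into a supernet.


Original prefix: /22
Number of subnets: 2 = 2^1
New prefix = 22 - 1 = 21
Supernet: 204.15.64.0/21


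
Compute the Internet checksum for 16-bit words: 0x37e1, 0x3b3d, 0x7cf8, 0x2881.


Sum all words (with carry folding):
+ 0x37e1 = 0x37e1
+ 0x3b3d = 0x731e
+ 0x7cf8 = 0xf016
+ 0x2881 = 0x1898
One's complement: ~0x1898
Checksum = 0xe767


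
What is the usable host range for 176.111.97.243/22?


Network: 176.111.96.0
Broadcast: 176.111.99.255
First usable = network + 1
Last usable = broadcast - 1
Range: 176.111.96.1 to 176.111.99.254


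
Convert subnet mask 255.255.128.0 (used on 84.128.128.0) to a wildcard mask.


Subnet mask: 255.255.128.0
Wildcard = 255.255.255.255 - subnet mask
255 - 255 = 0
255 - 255 = 0
255 - 128 = 127
255 - 0 = 255
Wildcard: 0.0.127.255


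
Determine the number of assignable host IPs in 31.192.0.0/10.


Host bits = 32 - 10 = 22
Total addresses = 2^22 = 4194304
Usable = total - 2 (network and broadcast)
Usable hosts: 4194302


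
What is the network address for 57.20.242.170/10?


IP:   00111001.00010100.11110010.10101010
Mask: 11111111.11000000.00000000.00000000
AND operation:
Net:  00111001.00000000.00000000.00000000
Network: 57.0.0.0/10


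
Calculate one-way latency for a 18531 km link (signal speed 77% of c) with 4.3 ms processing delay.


Speed = 0.77 * 3e5 km/s = 231000 km/s
Propagation delay = 18531 / 231000 = 0.0802 s = 80.2208 ms
Processing delay = 4.3 ms
Total one-way latency = 84.5208 ms


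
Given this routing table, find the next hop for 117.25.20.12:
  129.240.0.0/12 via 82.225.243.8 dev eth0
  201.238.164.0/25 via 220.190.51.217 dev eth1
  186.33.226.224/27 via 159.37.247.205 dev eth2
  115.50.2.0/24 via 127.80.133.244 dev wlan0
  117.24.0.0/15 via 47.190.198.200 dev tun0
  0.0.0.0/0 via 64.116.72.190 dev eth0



Longest prefix match for 117.25.20.12:
  /12 129.240.0.0: no
  /25 201.238.164.0: no
  /27 186.33.226.224: no
  /24 115.50.2.0: no
  /15 117.24.0.0: MATCH
  /0 0.0.0.0: MATCH
Selected: next-hop 47.190.198.200 via tun0 (matched /15)


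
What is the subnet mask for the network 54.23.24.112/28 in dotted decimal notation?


/28 means 28 network bits, 4 host bits
Binary: 11111111111111111111111111110000
Mask: 255.255.255.240


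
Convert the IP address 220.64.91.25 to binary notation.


220 = 11011100
64 = 01000000
91 = 01011011
25 = 00011001
Binary: 11011100.01000000.01011011.00011001


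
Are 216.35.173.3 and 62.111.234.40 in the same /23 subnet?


Mask: 255.255.254.0
216.35.173.3 AND mask = 216.35.172.0
62.111.234.40 AND mask = 62.111.234.0
No, different subnets (216.35.172.0 vs 62.111.234.0)


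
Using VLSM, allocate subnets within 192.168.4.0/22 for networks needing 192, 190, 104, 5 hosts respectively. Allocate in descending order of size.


192 hosts -> /24 (254 usable): 192.168.4.0/24
190 hosts -> /24 (254 usable): 192.168.5.0/24
104 hosts -> /25 (126 usable): 192.168.6.0/25
5 hosts -> /29 (6 usable): 192.168.6.128/29
Allocation: 192.168.4.0/24 (192 hosts, 254 usable); 192.168.5.0/24 (190 hosts, 254 usable); 192.168.6.0/25 (104 hosts, 126 usable); 192.168.6.128/29 (5 hosts, 6 usable)


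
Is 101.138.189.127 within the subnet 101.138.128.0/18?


Subnet network: 101.138.128.0
Test IP AND mask: 101.138.128.0
Yes, 101.138.189.127 is in 101.138.128.0/18


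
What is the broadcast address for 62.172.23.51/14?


Network: 62.172.0.0/14
Host bits = 18
Set all host bits to 1:
Broadcast: 62.175.255.255


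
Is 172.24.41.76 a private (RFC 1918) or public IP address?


RFC 1918 private ranges:
  10.0.0.0/8 (10.0.0.0 - 10.255.255.255)
  172.16.0.0/12 (172.16.0.0 - 172.31.255.255)
  192.168.0.0/16 (192.168.0.0 - 192.168.255.255)
Private (in 172.16.0.0/12)
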